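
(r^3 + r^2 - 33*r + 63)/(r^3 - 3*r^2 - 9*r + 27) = (r + 7)/(r + 3)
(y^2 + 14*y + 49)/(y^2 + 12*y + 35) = (y + 7)/(y + 5)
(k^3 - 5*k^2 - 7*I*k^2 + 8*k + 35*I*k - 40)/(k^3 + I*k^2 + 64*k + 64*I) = (k - 5)/(k + 8*I)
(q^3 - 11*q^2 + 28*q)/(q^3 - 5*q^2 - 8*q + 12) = q*(q^2 - 11*q + 28)/(q^3 - 5*q^2 - 8*q + 12)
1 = 1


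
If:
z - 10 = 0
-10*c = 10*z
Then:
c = -10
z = 10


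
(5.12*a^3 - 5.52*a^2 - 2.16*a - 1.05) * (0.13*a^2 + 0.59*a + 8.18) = 0.6656*a^5 + 2.3032*a^4 + 38.344*a^3 - 46.5645*a^2 - 18.2883*a - 8.589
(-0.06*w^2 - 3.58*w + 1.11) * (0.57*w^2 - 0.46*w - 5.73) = -0.0342*w^4 - 2.013*w^3 + 2.6233*w^2 + 20.0028*w - 6.3603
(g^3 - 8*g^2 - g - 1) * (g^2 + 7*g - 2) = g^5 - g^4 - 59*g^3 + 8*g^2 - 5*g + 2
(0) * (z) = 0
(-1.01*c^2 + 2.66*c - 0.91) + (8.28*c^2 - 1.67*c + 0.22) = 7.27*c^2 + 0.99*c - 0.69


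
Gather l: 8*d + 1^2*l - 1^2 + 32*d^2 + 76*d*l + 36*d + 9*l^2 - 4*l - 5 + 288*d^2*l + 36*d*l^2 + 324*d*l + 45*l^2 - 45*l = 32*d^2 + 44*d + l^2*(36*d + 54) + l*(288*d^2 + 400*d - 48) - 6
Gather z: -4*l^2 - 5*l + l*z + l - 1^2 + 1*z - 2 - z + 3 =-4*l^2 + l*z - 4*l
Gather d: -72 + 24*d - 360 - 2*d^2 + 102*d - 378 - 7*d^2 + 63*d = -9*d^2 + 189*d - 810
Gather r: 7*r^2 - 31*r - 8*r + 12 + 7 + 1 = 7*r^2 - 39*r + 20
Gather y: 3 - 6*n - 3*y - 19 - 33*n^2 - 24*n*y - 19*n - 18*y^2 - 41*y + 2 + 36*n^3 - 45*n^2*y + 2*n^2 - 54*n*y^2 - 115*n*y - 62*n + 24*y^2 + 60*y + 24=36*n^3 - 31*n^2 - 87*n + y^2*(6 - 54*n) + y*(-45*n^2 - 139*n + 16) + 10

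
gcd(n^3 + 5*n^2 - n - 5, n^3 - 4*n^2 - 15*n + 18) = n - 1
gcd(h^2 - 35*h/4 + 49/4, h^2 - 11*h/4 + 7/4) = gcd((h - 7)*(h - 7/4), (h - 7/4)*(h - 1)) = h - 7/4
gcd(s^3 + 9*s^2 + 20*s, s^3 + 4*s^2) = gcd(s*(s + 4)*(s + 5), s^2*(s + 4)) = s^2 + 4*s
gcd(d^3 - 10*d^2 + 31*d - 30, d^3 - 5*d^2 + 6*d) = d^2 - 5*d + 6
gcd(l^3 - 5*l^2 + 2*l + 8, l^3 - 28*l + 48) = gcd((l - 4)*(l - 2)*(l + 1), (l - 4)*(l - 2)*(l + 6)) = l^2 - 6*l + 8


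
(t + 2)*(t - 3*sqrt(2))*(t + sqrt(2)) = t^3 - 2*sqrt(2)*t^2 + 2*t^2 - 6*t - 4*sqrt(2)*t - 12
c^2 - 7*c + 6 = (c - 6)*(c - 1)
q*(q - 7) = q^2 - 7*q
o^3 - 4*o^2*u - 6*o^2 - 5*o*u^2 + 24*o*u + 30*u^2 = (o - 6)*(o - 5*u)*(o + u)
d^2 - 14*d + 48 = (d - 8)*(d - 6)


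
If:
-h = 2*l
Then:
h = -2*l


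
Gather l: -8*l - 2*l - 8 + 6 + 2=-10*l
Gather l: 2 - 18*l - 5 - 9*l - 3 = -27*l - 6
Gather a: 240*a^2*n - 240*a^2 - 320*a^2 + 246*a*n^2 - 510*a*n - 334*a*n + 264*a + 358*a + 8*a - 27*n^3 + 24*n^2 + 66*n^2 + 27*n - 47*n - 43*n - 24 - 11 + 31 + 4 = a^2*(240*n - 560) + a*(246*n^2 - 844*n + 630) - 27*n^3 + 90*n^2 - 63*n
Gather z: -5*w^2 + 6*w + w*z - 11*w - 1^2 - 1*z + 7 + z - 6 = -5*w^2 + w*z - 5*w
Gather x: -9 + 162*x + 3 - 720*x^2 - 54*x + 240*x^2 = -480*x^2 + 108*x - 6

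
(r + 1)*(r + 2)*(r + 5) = r^3 + 8*r^2 + 17*r + 10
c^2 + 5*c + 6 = (c + 2)*(c + 3)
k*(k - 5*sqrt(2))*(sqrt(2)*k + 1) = sqrt(2)*k^3 - 9*k^2 - 5*sqrt(2)*k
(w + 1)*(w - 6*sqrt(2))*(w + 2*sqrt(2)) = w^3 - 4*sqrt(2)*w^2 + w^2 - 24*w - 4*sqrt(2)*w - 24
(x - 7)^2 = x^2 - 14*x + 49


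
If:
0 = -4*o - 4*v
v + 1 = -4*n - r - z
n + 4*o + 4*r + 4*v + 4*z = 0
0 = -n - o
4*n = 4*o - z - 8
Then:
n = -4/19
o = 4/19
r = 121/19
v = -4/19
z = -120/19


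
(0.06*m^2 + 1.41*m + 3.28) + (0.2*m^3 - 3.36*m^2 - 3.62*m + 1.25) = 0.2*m^3 - 3.3*m^2 - 2.21*m + 4.53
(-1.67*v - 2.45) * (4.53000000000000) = -7.5651*v - 11.0985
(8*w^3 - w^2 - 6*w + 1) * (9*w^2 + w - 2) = 72*w^5 - w^4 - 71*w^3 + 5*w^2 + 13*w - 2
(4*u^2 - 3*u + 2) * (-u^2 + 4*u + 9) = -4*u^4 + 19*u^3 + 22*u^2 - 19*u + 18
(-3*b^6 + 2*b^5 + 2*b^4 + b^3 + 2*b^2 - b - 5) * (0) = 0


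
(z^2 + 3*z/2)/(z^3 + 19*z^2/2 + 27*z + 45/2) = z/(z^2 + 8*z + 15)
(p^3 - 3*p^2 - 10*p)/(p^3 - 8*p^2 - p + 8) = p*(p^2 - 3*p - 10)/(p^3 - 8*p^2 - p + 8)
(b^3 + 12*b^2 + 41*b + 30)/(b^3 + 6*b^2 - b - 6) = (b + 5)/(b - 1)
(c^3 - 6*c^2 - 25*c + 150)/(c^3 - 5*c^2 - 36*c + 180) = (c + 5)/(c + 6)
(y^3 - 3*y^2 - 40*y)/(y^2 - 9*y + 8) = y*(y + 5)/(y - 1)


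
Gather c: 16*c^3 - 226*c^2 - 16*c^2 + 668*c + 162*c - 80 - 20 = 16*c^3 - 242*c^2 + 830*c - 100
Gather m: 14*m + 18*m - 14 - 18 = 32*m - 32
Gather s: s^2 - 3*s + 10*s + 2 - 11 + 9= s^2 + 7*s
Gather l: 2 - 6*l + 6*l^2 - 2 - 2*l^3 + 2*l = -2*l^3 + 6*l^2 - 4*l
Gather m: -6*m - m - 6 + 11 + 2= 7 - 7*m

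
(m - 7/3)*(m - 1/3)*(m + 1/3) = m^3 - 7*m^2/3 - m/9 + 7/27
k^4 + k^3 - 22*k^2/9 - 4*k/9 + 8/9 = (k - 1)*(k - 2/3)*(k + 2/3)*(k + 2)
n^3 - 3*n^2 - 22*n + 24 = (n - 6)*(n - 1)*(n + 4)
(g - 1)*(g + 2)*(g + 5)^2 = g^4 + 11*g^3 + 33*g^2 + 5*g - 50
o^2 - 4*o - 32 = (o - 8)*(o + 4)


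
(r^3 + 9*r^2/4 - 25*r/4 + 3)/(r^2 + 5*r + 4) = (4*r^2 - 7*r + 3)/(4*(r + 1))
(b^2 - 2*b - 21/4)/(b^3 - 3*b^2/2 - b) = (-4*b^2 + 8*b + 21)/(2*b*(-2*b^2 + 3*b + 2))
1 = 1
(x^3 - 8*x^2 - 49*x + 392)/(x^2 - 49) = x - 8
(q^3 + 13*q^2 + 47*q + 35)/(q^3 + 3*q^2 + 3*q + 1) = (q^2 + 12*q + 35)/(q^2 + 2*q + 1)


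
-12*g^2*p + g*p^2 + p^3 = p*(-3*g + p)*(4*g + p)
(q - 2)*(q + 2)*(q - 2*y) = q^3 - 2*q^2*y - 4*q + 8*y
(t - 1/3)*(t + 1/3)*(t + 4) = t^3 + 4*t^2 - t/9 - 4/9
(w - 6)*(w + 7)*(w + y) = w^3 + w^2*y + w^2 + w*y - 42*w - 42*y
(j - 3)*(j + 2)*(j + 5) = j^3 + 4*j^2 - 11*j - 30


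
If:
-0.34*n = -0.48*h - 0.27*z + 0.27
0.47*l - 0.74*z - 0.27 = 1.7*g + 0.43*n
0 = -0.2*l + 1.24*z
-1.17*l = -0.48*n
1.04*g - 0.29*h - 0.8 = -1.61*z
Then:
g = 0.56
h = -2.32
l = -1.76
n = -4.29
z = -0.28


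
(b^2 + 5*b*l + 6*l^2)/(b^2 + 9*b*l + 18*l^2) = (b + 2*l)/(b + 6*l)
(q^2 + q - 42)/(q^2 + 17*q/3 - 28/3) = 3*(q - 6)/(3*q - 4)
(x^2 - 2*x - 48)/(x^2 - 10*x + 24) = (x^2 - 2*x - 48)/(x^2 - 10*x + 24)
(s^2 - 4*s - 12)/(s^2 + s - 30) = (s^2 - 4*s - 12)/(s^2 + s - 30)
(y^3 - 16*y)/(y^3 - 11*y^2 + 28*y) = (y + 4)/(y - 7)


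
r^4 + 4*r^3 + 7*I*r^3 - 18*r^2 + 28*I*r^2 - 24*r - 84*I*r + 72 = (r - 2)*(r + 6)*(r + I)*(r + 6*I)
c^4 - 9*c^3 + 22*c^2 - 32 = (c - 4)^2*(c - 2)*(c + 1)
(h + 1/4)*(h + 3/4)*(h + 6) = h^3 + 7*h^2 + 99*h/16 + 9/8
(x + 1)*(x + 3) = x^2 + 4*x + 3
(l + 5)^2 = l^2 + 10*l + 25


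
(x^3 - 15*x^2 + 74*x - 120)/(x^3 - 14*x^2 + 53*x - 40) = (x^2 - 10*x + 24)/(x^2 - 9*x + 8)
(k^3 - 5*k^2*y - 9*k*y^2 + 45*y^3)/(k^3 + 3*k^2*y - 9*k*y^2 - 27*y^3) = (k - 5*y)/(k + 3*y)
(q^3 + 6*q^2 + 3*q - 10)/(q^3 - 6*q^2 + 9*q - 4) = (q^2 + 7*q + 10)/(q^2 - 5*q + 4)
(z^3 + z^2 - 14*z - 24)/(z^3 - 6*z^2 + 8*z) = (z^2 + 5*z + 6)/(z*(z - 2))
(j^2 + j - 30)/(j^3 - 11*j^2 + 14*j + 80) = (j + 6)/(j^2 - 6*j - 16)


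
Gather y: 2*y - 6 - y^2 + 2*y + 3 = -y^2 + 4*y - 3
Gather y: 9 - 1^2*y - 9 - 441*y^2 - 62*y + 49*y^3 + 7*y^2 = 49*y^3 - 434*y^2 - 63*y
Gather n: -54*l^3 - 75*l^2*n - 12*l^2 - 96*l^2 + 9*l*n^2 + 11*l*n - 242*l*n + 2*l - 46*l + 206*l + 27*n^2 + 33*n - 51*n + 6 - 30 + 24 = -54*l^3 - 108*l^2 + 162*l + n^2*(9*l + 27) + n*(-75*l^2 - 231*l - 18)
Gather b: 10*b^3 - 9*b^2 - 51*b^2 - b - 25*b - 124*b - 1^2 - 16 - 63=10*b^3 - 60*b^2 - 150*b - 80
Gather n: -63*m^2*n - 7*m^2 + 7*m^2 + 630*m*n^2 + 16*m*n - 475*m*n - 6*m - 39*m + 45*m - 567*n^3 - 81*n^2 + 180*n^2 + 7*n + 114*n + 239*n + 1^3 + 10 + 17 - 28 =-567*n^3 + n^2*(630*m + 99) + n*(-63*m^2 - 459*m + 360)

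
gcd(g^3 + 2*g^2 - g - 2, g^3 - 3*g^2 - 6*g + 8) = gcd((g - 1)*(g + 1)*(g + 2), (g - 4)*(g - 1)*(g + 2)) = g^2 + g - 2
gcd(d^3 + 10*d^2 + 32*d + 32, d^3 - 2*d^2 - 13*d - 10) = d + 2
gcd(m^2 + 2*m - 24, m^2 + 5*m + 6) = 1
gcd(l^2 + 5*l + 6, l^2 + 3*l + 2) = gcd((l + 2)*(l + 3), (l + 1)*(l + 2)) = l + 2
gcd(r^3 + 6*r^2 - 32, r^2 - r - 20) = r + 4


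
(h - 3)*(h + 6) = h^2 + 3*h - 18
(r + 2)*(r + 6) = r^2 + 8*r + 12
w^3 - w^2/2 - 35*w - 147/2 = (w - 7)*(w + 3)*(w + 7/2)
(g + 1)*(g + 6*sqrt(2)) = g^2 + g + 6*sqrt(2)*g + 6*sqrt(2)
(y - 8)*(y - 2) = y^2 - 10*y + 16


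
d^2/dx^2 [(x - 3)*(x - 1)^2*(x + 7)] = 12*x^2 + 12*x - 56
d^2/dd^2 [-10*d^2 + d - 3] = -20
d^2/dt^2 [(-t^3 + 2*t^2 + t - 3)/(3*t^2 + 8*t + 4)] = 2*(-91*t^3 - 249*t^2 - 300*t - 156)/(27*t^6 + 216*t^5 + 684*t^4 + 1088*t^3 + 912*t^2 + 384*t + 64)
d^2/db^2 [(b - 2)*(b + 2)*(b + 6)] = 6*b + 12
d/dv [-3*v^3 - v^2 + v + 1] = -9*v^2 - 2*v + 1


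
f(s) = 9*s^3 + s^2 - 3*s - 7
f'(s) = 27*s^2 + 2*s - 3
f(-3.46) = -357.44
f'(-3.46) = 313.31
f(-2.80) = -188.33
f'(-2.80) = 203.08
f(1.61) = 28.32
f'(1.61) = 70.21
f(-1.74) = -46.16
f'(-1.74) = 75.27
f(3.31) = 320.41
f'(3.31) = 299.43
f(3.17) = 280.23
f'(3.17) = 274.66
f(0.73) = -5.16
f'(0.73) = 12.85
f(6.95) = 3041.77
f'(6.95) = 1315.07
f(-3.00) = -232.00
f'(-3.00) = 234.00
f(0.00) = -7.00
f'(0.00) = -3.00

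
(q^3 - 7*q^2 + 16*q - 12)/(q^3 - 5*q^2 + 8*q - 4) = (q - 3)/(q - 1)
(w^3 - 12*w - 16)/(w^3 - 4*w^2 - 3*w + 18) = (w^2 - 2*w - 8)/(w^2 - 6*w + 9)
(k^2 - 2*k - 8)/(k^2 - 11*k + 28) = (k + 2)/(k - 7)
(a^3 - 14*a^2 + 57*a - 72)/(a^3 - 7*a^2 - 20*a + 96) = (a - 3)/(a + 4)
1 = 1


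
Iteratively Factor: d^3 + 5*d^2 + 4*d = (d + 1)*(d^2 + 4*d) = d*(d + 1)*(d + 4)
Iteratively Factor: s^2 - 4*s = (s)*(s - 4)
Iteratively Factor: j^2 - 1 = (j - 1)*(j + 1)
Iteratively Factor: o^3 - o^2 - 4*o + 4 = (o - 1)*(o^2 - 4) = (o - 1)*(o + 2)*(o - 2)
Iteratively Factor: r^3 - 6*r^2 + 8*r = (r - 4)*(r^2 - 2*r) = (r - 4)*(r - 2)*(r)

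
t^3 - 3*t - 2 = (t - 2)*(t + 1)^2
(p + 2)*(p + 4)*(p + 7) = p^3 + 13*p^2 + 50*p + 56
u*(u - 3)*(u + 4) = u^3 + u^2 - 12*u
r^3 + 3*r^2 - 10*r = r*(r - 2)*(r + 5)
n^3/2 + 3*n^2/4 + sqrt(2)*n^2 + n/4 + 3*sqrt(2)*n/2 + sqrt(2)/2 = (n/2 + 1/2)*(n + 1/2)*(n + 2*sqrt(2))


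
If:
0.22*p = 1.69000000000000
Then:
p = 7.68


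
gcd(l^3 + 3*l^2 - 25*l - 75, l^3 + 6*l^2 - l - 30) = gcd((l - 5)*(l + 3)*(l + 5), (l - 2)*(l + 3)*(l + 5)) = l^2 + 8*l + 15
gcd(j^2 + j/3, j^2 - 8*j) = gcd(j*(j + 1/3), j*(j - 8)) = j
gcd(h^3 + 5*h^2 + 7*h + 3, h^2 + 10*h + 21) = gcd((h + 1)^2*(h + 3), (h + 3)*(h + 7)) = h + 3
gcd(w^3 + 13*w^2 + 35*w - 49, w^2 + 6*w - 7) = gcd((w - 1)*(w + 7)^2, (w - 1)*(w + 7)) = w^2 + 6*w - 7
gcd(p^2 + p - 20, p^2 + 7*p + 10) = p + 5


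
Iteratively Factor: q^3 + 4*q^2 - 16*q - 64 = (q + 4)*(q^2 - 16) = (q + 4)^2*(q - 4)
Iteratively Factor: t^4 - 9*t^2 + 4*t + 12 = (t - 2)*(t^3 + 2*t^2 - 5*t - 6) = (t - 2)*(t + 3)*(t^2 - t - 2) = (t - 2)*(t + 1)*(t + 3)*(t - 2)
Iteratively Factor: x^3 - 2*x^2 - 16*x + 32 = (x + 4)*(x^2 - 6*x + 8) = (x - 4)*(x + 4)*(x - 2)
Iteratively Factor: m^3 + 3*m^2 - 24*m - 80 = (m + 4)*(m^2 - m - 20) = (m + 4)^2*(m - 5)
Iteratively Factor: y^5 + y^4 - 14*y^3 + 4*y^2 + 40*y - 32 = (y - 1)*(y^4 + 2*y^3 - 12*y^2 - 8*y + 32) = (y - 2)*(y - 1)*(y^3 + 4*y^2 - 4*y - 16) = (y - 2)^2*(y - 1)*(y^2 + 6*y + 8) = (y - 2)^2*(y - 1)*(y + 4)*(y + 2)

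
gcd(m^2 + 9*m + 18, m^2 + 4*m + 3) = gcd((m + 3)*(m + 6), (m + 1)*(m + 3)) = m + 3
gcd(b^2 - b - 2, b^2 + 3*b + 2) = b + 1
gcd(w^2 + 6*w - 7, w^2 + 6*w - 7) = w^2 + 6*w - 7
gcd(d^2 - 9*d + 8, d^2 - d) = d - 1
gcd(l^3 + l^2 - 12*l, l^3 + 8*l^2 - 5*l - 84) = l^2 + l - 12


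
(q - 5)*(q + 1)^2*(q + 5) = q^4 + 2*q^3 - 24*q^2 - 50*q - 25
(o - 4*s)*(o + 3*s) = o^2 - o*s - 12*s^2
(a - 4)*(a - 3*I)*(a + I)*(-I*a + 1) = -I*a^4 - a^3 + 4*I*a^3 + 4*a^2 - 5*I*a^2 + 3*a + 20*I*a - 12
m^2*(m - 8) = m^3 - 8*m^2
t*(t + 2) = t^2 + 2*t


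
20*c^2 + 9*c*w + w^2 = (4*c + w)*(5*c + w)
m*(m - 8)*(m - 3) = m^3 - 11*m^2 + 24*m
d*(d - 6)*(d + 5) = d^3 - d^2 - 30*d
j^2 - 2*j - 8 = (j - 4)*(j + 2)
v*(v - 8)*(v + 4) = v^3 - 4*v^2 - 32*v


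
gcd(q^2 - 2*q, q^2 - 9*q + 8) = 1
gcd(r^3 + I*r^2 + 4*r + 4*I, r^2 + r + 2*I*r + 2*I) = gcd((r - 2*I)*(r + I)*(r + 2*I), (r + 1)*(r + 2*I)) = r + 2*I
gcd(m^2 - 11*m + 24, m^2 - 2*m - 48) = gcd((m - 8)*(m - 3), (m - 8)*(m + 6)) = m - 8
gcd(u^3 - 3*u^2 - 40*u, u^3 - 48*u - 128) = u - 8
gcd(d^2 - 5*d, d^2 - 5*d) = d^2 - 5*d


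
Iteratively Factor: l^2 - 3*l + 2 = (l - 2)*(l - 1)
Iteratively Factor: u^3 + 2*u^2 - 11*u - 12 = (u + 1)*(u^2 + u - 12) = (u + 1)*(u + 4)*(u - 3)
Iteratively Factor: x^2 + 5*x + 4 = (x + 1)*(x + 4)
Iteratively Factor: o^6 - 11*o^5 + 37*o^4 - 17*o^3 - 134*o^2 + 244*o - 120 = (o + 2)*(o^5 - 13*o^4 + 63*o^3 - 143*o^2 + 152*o - 60) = (o - 2)*(o + 2)*(o^4 - 11*o^3 + 41*o^2 - 61*o + 30) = (o - 2)*(o - 1)*(o + 2)*(o^3 - 10*o^2 + 31*o - 30) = (o - 2)^2*(o - 1)*(o + 2)*(o^2 - 8*o + 15) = (o - 3)*(o - 2)^2*(o - 1)*(o + 2)*(o - 5)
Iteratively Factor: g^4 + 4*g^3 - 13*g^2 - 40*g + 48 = (g - 3)*(g^3 + 7*g^2 + 8*g - 16) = (g - 3)*(g + 4)*(g^2 + 3*g - 4) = (g - 3)*(g - 1)*(g + 4)*(g + 4)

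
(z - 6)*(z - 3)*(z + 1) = z^3 - 8*z^2 + 9*z + 18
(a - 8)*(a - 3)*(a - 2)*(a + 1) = a^4 - 12*a^3 + 33*a^2 - 2*a - 48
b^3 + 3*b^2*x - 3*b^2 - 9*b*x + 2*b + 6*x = (b - 2)*(b - 1)*(b + 3*x)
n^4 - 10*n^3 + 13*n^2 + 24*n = n*(n - 8)*(n - 3)*(n + 1)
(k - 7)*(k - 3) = k^2 - 10*k + 21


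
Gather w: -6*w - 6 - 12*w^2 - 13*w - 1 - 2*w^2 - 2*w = -14*w^2 - 21*w - 7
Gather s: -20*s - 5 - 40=-20*s - 45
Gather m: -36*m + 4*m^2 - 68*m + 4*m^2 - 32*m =8*m^2 - 136*m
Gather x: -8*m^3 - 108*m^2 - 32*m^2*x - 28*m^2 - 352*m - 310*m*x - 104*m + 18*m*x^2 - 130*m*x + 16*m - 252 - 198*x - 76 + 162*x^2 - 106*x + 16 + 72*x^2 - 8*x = -8*m^3 - 136*m^2 - 440*m + x^2*(18*m + 234) + x*(-32*m^2 - 440*m - 312) - 312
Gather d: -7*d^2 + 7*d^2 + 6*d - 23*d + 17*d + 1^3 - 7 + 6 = 0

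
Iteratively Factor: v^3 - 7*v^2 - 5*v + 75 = (v - 5)*(v^2 - 2*v - 15) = (v - 5)*(v + 3)*(v - 5)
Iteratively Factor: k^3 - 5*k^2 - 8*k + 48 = (k - 4)*(k^2 - k - 12) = (k - 4)^2*(k + 3)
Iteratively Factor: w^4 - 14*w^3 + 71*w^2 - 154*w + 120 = (w - 3)*(w^3 - 11*w^2 + 38*w - 40) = (w - 5)*(w - 3)*(w^2 - 6*w + 8) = (w - 5)*(w - 3)*(w - 2)*(w - 4)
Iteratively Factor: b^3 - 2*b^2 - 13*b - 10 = (b + 2)*(b^2 - 4*b - 5) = (b + 1)*(b + 2)*(b - 5)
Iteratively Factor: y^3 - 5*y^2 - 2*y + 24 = (y - 4)*(y^2 - y - 6) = (y - 4)*(y + 2)*(y - 3)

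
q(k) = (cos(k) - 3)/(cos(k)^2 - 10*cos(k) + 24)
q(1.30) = -0.13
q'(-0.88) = -0.01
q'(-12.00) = 0.00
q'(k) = (2*sin(k)*cos(k) - 10*sin(k))*(cos(k) - 3)/(cos(k)^2 - 10*cos(k) + 24)^2 - sin(k)/(cos(k)^2 - 10*cos(k) + 24)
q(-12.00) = -0.13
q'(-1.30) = -0.01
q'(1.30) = 0.01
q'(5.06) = -0.01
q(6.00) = -0.13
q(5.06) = -0.13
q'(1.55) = 0.01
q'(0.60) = 0.00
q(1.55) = -0.13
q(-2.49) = -0.12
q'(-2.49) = -0.01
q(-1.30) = -0.13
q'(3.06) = 0.00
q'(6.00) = 0.00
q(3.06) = -0.11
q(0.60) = -0.13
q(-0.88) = -0.13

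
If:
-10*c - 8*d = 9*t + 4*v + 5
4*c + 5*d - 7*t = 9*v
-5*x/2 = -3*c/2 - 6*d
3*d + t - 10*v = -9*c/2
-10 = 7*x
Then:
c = 13970/58107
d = -5440/8301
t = -3725/19369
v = -2085/19369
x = -10/7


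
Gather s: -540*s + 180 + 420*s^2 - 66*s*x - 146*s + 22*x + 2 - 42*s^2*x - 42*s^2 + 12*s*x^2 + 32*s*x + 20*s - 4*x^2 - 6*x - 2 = s^2*(378 - 42*x) + s*(12*x^2 - 34*x - 666) - 4*x^2 + 16*x + 180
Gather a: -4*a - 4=-4*a - 4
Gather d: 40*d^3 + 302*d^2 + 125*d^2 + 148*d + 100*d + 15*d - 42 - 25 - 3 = 40*d^3 + 427*d^2 + 263*d - 70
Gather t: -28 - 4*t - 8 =-4*t - 36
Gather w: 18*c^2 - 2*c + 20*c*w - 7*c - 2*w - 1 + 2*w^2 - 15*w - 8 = 18*c^2 - 9*c + 2*w^2 + w*(20*c - 17) - 9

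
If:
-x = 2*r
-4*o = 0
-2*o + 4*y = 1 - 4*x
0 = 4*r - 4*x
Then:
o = 0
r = 0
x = 0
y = 1/4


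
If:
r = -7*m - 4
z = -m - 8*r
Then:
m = z/55 - 32/55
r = 4/55 - 7*z/55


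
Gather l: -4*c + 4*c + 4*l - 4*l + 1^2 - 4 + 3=0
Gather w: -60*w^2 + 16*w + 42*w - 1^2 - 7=-60*w^2 + 58*w - 8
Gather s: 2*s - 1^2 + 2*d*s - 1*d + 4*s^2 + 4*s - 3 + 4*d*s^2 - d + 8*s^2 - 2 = -2*d + s^2*(4*d + 12) + s*(2*d + 6) - 6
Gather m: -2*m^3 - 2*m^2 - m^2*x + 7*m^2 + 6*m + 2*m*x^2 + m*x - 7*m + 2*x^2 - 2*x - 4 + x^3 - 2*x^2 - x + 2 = -2*m^3 + m^2*(5 - x) + m*(2*x^2 + x - 1) + x^3 - 3*x - 2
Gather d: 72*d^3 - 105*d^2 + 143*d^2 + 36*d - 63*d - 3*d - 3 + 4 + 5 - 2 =72*d^3 + 38*d^2 - 30*d + 4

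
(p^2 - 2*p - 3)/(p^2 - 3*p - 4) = (p - 3)/(p - 4)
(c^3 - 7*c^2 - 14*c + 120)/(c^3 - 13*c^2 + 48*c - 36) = (c^2 - c - 20)/(c^2 - 7*c + 6)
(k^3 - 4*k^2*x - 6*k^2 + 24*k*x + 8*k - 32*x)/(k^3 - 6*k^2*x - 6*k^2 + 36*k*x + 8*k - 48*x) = (-k + 4*x)/(-k + 6*x)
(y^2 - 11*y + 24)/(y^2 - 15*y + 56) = (y - 3)/(y - 7)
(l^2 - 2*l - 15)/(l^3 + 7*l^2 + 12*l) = (l - 5)/(l*(l + 4))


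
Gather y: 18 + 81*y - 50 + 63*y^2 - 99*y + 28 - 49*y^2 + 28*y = 14*y^2 + 10*y - 4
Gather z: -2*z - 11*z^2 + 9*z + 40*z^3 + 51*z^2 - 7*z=40*z^3 + 40*z^2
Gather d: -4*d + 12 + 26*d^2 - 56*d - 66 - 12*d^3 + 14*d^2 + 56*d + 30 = -12*d^3 + 40*d^2 - 4*d - 24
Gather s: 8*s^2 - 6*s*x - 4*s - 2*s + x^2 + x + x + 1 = 8*s^2 + s*(-6*x - 6) + x^2 + 2*x + 1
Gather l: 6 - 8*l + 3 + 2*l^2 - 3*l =2*l^2 - 11*l + 9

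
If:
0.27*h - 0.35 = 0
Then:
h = 1.30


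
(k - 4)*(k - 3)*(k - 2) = k^3 - 9*k^2 + 26*k - 24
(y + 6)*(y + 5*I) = y^2 + 6*y + 5*I*y + 30*I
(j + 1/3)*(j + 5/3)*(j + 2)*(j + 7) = j^4 + 11*j^3 + 293*j^2/9 + 33*j + 70/9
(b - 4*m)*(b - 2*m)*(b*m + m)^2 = b^4*m^2 - 6*b^3*m^3 + 2*b^3*m^2 + 8*b^2*m^4 - 12*b^2*m^3 + b^2*m^2 + 16*b*m^4 - 6*b*m^3 + 8*m^4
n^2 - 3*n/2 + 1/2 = (n - 1)*(n - 1/2)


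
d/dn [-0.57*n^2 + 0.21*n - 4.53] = 0.21 - 1.14*n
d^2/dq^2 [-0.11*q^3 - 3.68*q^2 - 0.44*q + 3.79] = -0.66*q - 7.36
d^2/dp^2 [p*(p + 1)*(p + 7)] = 6*p + 16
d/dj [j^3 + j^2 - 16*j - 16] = 3*j^2 + 2*j - 16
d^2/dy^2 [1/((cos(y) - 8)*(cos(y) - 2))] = (-4*sin(y)^4 + 38*sin(y)^2 - 395*cos(y)/2 + 15*cos(3*y)/2 + 134)/((cos(y) - 8)^3*(cos(y) - 2)^3)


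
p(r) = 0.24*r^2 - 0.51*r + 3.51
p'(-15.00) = -7.71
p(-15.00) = 65.16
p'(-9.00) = -4.83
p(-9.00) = 27.54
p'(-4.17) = -2.51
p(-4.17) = 9.81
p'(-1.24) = -1.11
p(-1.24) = 4.51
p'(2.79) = 0.83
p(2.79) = 3.96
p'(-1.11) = -1.04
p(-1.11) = 4.37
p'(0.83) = -0.11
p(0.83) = 3.25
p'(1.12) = 0.03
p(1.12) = 3.24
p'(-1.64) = -1.30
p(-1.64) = 4.99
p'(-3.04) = -1.97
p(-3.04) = 7.28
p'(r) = 0.48*r - 0.51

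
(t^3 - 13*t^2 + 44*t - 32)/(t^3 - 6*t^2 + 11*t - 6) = (t^2 - 12*t + 32)/(t^2 - 5*t + 6)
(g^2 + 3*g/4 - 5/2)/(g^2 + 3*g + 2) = (g - 5/4)/(g + 1)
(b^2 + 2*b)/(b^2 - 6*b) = (b + 2)/(b - 6)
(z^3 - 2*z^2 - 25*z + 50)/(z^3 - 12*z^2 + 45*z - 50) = (z + 5)/(z - 5)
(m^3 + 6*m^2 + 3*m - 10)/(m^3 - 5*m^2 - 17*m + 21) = (m^2 + 7*m + 10)/(m^2 - 4*m - 21)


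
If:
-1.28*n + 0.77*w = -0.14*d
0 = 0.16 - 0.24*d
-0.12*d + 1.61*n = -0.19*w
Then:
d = 0.67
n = 0.05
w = -0.03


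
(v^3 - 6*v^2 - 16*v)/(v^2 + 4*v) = (v^2 - 6*v - 16)/(v + 4)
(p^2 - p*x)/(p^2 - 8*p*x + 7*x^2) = p/(p - 7*x)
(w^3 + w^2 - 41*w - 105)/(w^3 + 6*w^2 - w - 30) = (w - 7)/(w - 2)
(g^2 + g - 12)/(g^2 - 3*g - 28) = (g - 3)/(g - 7)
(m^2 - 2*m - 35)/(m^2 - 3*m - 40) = (m - 7)/(m - 8)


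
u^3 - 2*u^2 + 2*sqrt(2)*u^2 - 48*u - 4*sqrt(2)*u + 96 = (u - 2)*(u - 4*sqrt(2))*(u + 6*sqrt(2))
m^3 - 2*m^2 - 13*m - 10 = (m - 5)*(m + 1)*(m + 2)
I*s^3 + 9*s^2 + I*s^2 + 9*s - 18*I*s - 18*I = (s - 6*I)*(s - 3*I)*(I*s + I)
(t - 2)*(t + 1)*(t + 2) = t^3 + t^2 - 4*t - 4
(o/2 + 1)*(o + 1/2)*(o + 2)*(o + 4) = o^4/2 + 17*o^3/4 + 12*o^2 + 13*o + 4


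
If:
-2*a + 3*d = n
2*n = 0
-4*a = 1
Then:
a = -1/4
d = -1/6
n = 0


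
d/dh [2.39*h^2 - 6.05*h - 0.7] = 4.78*h - 6.05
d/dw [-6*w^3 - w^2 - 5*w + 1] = -18*w^2 - 2*w - 5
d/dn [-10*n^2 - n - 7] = -20*n - 1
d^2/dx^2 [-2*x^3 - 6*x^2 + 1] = -12*x - 12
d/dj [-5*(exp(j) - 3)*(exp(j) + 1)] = 10*(1 - exp(j))*exp(j)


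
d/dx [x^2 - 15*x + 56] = 2*x - 15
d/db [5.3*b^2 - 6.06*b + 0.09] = 10.6*b - 6.06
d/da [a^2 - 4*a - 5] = 2*a - 4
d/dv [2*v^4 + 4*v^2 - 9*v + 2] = 8*v^3 + 8*v - 9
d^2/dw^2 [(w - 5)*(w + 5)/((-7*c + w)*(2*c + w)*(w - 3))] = 2*(2*w*(2*c + w)^2*(7*c - w)^2*(w - 3) - 2*w*(2*c + w)^2*(7*c - w)*(w - 3)^2 + 2*w*(2*c + w)*(7*c - w)^2*(w - 3)^2 - (2*c + w)^2*(7*c - w)^2*(w - 5)*(w + 5) - (2*c + w)^2*(7*c - w)^2*(w - 3)^2 + (2*c + w)^2*(7*c - w)*(w - 5)*(w - 3)*(w + 5) - (2*c + w)^2*(w - 5)*(w - 3)^2*(w + 5) - (2*c + w)*(7*c - w)^2*(w - 5)*(w - 3)*(w + 5) + (2*c + w)*(7*c - w)*(w - 5)*(w - 3)^2*(w + 5) - (7*c - w)^2*(w - 5)*(w - 3)^2*(w + 5))/((2*c + w)^3*(7*c - w)^3*(w - 3)^3)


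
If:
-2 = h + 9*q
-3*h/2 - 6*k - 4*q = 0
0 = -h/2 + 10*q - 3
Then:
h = -94/29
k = 125/174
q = 4/29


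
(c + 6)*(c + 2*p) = c^2 + 2*c*p + 6*c + 12*p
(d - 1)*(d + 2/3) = d^2 - d/3 - 2/3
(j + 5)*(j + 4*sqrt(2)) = j^2 + 5*j + 4*sqrt(2)*j + 20*sqrt(2)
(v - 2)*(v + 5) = v^2 + 3*v - 10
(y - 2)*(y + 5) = y^2 + 3*y - 10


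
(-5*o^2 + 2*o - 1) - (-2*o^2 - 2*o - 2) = -3*o^2 + 4*o + 1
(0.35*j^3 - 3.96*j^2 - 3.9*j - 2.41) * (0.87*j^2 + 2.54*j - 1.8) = 0.3045*j^5 - 2.5562*j^4 - 14.0814*j^3 - 4.8747*j^2 + 0.898599999999999*j + 4.338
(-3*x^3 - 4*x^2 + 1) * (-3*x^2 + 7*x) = 9*x^5 - 9*x^4 - 28*x^3 - 3*x^2 + 7*x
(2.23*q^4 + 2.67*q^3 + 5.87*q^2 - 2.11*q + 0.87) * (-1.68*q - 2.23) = -3.7464*q^5 - 9.4585*q^4 - 15.8157*q^3 - 9.5453*q^2 + 3.2437*q - 1.9401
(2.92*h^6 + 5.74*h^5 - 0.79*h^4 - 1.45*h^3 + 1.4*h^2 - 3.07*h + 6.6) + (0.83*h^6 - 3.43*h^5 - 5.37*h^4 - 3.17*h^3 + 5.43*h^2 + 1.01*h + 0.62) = 3.75*h^6 + 2.31*h^5 - 6.16*h^4 - 4.62*h^3 + 6.83*h^2 - 2.06*h + 7.22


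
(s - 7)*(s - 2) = s^2 - 9*s + 14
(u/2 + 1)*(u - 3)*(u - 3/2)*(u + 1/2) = u^4/2 - u^3 - 23*u^2/8 + 27*u/8 + 9/4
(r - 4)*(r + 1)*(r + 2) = r^3 - r^2 - 10*r - 8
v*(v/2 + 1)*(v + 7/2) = v^3/2 + 11*v^2/4 + 7*v/2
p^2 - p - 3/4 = (p - 3/2)*(p + 1/2)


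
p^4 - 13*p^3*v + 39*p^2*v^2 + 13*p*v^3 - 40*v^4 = (p - 8*v)*(p - 5*v)*(p - v)*(p + v)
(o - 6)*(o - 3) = o^2 - 9*o + 18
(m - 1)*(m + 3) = m^2 + 2*m - 3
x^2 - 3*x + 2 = (x - 2)*(x - 1)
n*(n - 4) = n^2 - 4*n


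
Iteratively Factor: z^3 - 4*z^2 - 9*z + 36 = (z - 4)*(z^2 - 9) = (z - 4)*(z + 3)*(z - 3)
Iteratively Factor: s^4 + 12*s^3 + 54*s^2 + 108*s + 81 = (s + 3)*(s^3 + 9*s^2 + 27*s + 27) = (s + 3)^2*(s^2 + 6*s + 9) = (s + 3)^3*(s + 3)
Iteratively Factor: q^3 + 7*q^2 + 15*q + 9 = (q + 1)*(q^2 + 6*q + 9) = (q + 1)*(q + 3)*(q + 3)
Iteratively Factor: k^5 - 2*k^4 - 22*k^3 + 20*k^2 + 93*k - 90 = (k - 2)*(k^4 - 22*k^2 - 24*k + 45) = (k - 2)*(k - 1)*(k^3 + k^2 - 21*k - 45) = (k - 5)*(k - 2)*(k - 1)*(k^2 + 6*k + 9) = (k - 5)*(k - 2)*(k - 1)*(k + 3)*(k + 3)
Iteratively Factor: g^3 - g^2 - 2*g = (g + 1)*(g^2 - 2*g) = g*(g + 1)*(g - 2)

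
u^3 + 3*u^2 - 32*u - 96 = (u + 3)*(u - 4*sqrt(2))*(u + 4*sqrt(2))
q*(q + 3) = q^2 + 3*q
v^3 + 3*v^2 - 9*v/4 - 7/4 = (v - 1)*(v + 1/2)*(v + 7/2)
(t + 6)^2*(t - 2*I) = t^3 + 12*t^2 - 2*I*t^2 + 36*t - 24*I*t - 72*I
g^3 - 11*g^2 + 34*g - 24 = (g - 6)*(g - 4)*(g - 1)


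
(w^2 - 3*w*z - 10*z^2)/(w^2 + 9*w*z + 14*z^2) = (w - 5*z)/(w + 7*z)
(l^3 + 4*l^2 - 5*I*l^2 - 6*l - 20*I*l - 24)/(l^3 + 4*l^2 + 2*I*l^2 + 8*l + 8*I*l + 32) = (l - 3*I)/(l + 4*I)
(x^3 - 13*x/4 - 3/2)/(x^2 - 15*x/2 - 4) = (x^2 - x/2 - 3)/(x - 8)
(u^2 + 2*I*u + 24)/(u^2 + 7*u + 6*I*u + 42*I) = (u - 4*I)/(u + 7)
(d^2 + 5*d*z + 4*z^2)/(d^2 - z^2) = (-d - 4*z)/(-d + z)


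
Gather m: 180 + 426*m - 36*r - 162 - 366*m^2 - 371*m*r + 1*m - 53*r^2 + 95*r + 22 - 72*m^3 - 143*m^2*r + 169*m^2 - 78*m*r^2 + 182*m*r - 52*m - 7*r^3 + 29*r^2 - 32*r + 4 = -72*m^3 + m^2*(-143*r - 197) + m*(-78*r^2 - 189*r + 375) - 7*r^3 - 24*r^2 + 27*r + 44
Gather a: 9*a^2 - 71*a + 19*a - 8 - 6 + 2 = 9*a^2 - 52*a - 12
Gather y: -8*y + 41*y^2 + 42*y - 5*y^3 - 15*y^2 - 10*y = -5*y^3 + 26*y^2 + 24*y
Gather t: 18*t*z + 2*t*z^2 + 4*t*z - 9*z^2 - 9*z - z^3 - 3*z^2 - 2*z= t*(2*z^2 + 22*z) - z^3 - 12*z^2 - 11*z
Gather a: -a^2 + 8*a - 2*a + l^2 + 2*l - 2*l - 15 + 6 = -a^2 + 6*a + l^2 - 9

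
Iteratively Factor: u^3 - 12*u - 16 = (u - 4)*(u^2 + 4*u + 4) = (u - 4)*(u + 2)*(u + 2)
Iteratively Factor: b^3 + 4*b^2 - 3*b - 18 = (b - 2)*(b^2 + 6*b + 9) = (b - 2)*(b + 3)*(b + 3)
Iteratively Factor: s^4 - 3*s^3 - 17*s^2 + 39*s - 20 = (s - 5)*(s^3 + 2*s^2 - 7*s + 4) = (s - 5)*(s - 1)*(s^2 + 3*s - 4) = (s - 5)*(s - 1)^2*(s + 4)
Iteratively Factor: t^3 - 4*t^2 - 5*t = (t - 5)*(t^2 + t) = (t - 5)*(t + 1)*(t)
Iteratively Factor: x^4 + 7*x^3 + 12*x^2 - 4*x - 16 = (x - 1)*(x^3 + 8*x^2 + 20*x + 16) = (x - 1)*(x + 2)*(x^2 + 6*x + 8) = (x - 1)*(x + 2)^2*(x + 4)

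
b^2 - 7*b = b*(b - 7)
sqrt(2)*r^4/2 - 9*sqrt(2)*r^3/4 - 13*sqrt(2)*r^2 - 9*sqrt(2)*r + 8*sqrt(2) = (r - 8)*(r - 1/2)*(r + 2)*(sqrt(2)*r/2 + sqrt(2))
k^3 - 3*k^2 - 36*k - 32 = (k - 8)*(k + 1)*(k + 4)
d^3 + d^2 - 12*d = d*(d - 3)*(d + 4)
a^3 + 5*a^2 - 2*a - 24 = (a - 2)*(a + 3)*(a + 4)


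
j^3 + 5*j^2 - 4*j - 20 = (j - 2)*(j + 2)*(j + 5)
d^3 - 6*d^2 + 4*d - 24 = (d - 6)*(d - 2*I)*(d + 2*I)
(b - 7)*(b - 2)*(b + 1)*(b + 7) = b^4 - b^3 - 51*b^2 + 49*b + 98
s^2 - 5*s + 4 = (s - 4)*(s - 1)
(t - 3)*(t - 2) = t^2 - 5*t + 6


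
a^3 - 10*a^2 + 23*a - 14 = (a - 7)*(a - 2)*(a - 1)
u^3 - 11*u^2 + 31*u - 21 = (u - 7)*(u - 3)*(u - 1)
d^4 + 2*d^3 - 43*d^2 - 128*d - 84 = (d - 7)*(d + 1)*(d + 2)*(d + 6)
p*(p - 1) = p^2 - p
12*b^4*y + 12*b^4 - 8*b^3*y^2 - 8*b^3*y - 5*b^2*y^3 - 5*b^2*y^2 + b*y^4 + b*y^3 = (-6*b + y)*(-b + y)*(2*b + y)*(b*y + b)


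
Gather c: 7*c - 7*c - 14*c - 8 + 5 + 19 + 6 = 22 - 14*c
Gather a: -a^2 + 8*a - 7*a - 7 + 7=-a^2 + a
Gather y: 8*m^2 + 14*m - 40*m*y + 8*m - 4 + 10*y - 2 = 8*m^2 + 22*m + y*(10 - 40*m) - 6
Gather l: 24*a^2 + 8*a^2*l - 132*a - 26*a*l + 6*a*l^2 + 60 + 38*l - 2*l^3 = 24*a^2 + 6*a*l^2 - 132*a - 2*l^3 + l*(8*a^2 - 26*a + 38) + 60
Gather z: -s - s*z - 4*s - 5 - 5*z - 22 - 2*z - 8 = -5*s + z*(-s - 7) - 35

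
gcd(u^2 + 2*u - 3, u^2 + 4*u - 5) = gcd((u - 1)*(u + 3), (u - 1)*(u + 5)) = u - 1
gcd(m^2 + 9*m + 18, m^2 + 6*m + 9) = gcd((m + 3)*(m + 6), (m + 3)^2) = m + 3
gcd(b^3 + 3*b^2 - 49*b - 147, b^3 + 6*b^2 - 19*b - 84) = b^2 + 10*b + 21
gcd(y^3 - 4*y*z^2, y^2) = y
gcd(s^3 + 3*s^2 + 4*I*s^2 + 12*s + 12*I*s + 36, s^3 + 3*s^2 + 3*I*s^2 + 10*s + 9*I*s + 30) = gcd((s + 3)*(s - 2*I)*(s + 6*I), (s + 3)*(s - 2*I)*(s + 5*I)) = s^2 + s*(3 - 2*I) - 6*I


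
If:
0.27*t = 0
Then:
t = 0.00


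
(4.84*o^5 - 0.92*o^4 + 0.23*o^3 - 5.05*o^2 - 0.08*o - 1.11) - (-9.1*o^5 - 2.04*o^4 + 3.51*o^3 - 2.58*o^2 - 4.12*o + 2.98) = 13.94*o^5 + 1.12*o^4 - 3.28*o^3 - 2.47*o^2 + 4.04*o - 4.09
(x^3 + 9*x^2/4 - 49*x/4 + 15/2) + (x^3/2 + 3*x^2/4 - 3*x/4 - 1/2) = 3*x^3/2 + 3*x^2 - 13*x + 7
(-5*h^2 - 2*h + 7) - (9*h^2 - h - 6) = -14*h^2 - h + 13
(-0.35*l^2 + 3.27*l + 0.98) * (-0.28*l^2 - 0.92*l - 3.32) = 0.098*l^4 - 0.5936*l^3 - 2.1208*l^2 - 11.758*l - 3.2536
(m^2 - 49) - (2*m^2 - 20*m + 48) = -m^2 + 20*m - 97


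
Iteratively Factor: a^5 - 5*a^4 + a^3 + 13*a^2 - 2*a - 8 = (a - 2)*(a^4 - 3*a^3 - 5*a^2 + 3*a + 4) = (a - 4)*(a - 2)*(a^3 + a^2 - a - 1) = (a - 4)*(a - 2)*(a + 1)*(a^2 - 1) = (a - 4)*(a - 2)*(a - 1)*(a + 1)*(a + 1)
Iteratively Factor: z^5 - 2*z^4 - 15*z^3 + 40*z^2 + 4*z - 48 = (z - 2)*(z^4 - 15*z^2 + 10*z + 24) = (z - 2)^2*(z^3 + 2*z^2 - 11*z - 12) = (z - 2)^2*(z + 1)*(z^2 + z - 12) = (z - 3)*(z - 2)^2*(z + 1)*(z + 4)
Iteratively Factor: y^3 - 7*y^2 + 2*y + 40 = (y - 5)*(y^2 - 2*y - 8) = (y - 5)*(y - 4)*(y + 2)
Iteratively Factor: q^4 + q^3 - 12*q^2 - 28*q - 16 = (q + 2)*(q^3 - q^2 - 10*q - 8) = (q + 2)^2*(q^2 - 3*q - 4) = (q + 1)*(q + 2)^2*(q - 4)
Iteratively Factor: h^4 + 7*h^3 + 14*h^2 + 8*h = (h + 4)*(h^3 + 3*h^2 + 2*h) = (h + 2)*(h + 4)*(h^2 + h) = (h + 1)*(h + 2)*(h + 4)*(h)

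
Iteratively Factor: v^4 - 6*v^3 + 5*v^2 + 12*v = (v - 4)*(v^3 - 2*v^2 - 3*v) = v*(v - 4)*(v^2 - 2*v - 3) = v*(v - 4)*(v - 3)*(v + 1)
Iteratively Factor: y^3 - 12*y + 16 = (y + 4)*(y^2 - 4*y + 4) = (y - 2)*(y + 4)*(y - 2)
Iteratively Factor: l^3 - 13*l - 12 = (l - 4)*(l^2 + 4*l + 3) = (l - 4)*(l + 1)*(l + 3)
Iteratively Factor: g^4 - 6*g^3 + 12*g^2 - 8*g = (g - 2)*(g^3 - 4*g^2 + 4*g) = (g - 2)^2*(g^2 - 2*g) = g*(g - 2)^2*(g - 2)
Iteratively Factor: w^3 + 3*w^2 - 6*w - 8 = (w + 1)*(w^2 + 2*w - 8) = (w + 1)*(w + 4)*(w - 2)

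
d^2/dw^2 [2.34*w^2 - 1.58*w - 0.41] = 4.68000000000000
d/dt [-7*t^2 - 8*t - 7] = -14*t - 8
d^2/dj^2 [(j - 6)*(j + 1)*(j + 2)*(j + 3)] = 12*j^2 - 50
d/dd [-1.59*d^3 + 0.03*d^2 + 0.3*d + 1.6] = -4.77*d^2 + 0.06*d + 0.3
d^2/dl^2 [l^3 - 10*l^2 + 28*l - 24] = 6*l - 20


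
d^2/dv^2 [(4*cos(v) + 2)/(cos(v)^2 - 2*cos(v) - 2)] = 4*(5*sin(v)^4*cos(v) + 4*sin(v)^4 - 7*sin(v)^2 + 5*cos(v)/4 + 3*cos(3*v) - cos(5*v)/4 + 5)/(sin(v)^2 + 2*cos(v) + 1)^3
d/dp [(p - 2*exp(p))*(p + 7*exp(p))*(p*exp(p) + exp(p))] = (p^3 + 10*p^2*exp(p) + 4*p^2 - 42*p*exp(2*p) + 20*p*exp(p) + 2*p - 56*exp(2*p) + 5*exp(p))*exp(p)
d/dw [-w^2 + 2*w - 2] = 2 - 2*w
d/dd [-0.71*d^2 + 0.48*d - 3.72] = 0.48 - 1.42*d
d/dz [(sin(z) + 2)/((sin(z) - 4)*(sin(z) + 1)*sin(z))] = (-2*sin(z)^3 - 3*sin(z)^2 + 12*sin(z) + 8)*cos(z)/((sin(z) - 4)^2*(sin(z) + 1)^2*sin(z)^2)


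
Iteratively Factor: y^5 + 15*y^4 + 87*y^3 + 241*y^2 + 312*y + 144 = (y + 4)*(y^4 + 11*y^3 + 43*y^2 + 69*y + 36) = (y + 3)*(y + 4)*(y^3 + 8*y^2 + 19*y + 12) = (y + 1)*(y + 3)*(y + 4)*(y^2 + 7*y + 12) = (y + 1)*(y + 3)*(y + 4)^2*(y + 3)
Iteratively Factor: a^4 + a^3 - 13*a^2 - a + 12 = (a - 3)*(a^3 + 4*a^2 - a - 4) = (a - 3)*(a - 1)*(a^2 + 5*a + 4) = (a - 3)*(a - 1)*(a + 1)*(a + 4)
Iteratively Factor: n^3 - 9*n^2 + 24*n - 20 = (n - 2)*(n^2 - 7*n + 10) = (n - 5)*(n - 2)*(n - 2)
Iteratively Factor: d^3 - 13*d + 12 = (d - 1)*(d^2 + d - 12) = (d - 1)*(d + 4)*(d - 3)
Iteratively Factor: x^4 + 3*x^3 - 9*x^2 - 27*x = (x - 3)*(x^3 + 6*x^2 + 9*x) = (x - 3)*(x + 3)*(x^2 + 3*x) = x*(x - 3)*(x + 3)*(x + 3)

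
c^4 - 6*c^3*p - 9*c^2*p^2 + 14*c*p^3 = c*(c - 7*p)*(c - p)*(c + 2*p)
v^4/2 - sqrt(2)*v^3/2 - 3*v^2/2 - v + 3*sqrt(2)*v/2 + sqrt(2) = (v/2 + 1/2)*(v - 2)*(v + 1)*(v - sqrt(2))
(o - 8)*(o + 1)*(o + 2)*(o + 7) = o^4 + 2*o^3 - 57*o^2 - 170*o - 112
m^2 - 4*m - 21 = (m - 7)*(m + 3)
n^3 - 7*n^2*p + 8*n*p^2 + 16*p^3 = (n - 4*p)^2*(n + p)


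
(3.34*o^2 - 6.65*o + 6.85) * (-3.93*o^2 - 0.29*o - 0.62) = -13.1262*o^4 + 25.1659*o^3 - 27.0628*o^2 + 2.1365*o - 4.247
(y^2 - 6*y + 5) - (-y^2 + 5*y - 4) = 2*y^2 - 11*y + 9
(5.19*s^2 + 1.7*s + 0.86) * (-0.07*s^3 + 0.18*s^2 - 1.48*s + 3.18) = -0.3633*s^5 + 0.8152*s^4 - 7.4354*s^3 + 14.143*s^2 + 4.1332*s + 2.7348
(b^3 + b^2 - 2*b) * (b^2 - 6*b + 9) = b^5 - 5*b^4 + b^3 + 21*b^2 - 18*b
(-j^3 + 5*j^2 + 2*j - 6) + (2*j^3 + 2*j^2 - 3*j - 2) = j^3 + 7*j^2 - j - 8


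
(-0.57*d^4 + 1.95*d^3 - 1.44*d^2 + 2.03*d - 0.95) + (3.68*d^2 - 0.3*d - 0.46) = -0.57*d^4 + 1.95*d^3 + 2.24*d^2 + 1.73*d - 1.41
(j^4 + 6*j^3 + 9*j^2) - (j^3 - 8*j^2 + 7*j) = j^4 + 5*j^3 + 17*j^2 - 7*j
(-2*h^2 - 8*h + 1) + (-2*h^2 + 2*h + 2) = -4*h^2 - 6*h + 3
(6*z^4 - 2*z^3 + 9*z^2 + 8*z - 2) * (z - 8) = 6*z^5 - 50*z^4 + 25*z^3 - 64*z^2 - 66*z + 16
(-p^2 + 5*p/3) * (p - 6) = -p^3 + 23*p^2/3 - 10*p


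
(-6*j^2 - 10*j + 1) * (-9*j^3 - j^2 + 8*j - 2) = 54*j^5 + 96*j^4 - 47*j^3 - 69*j^2 + 28*j - 2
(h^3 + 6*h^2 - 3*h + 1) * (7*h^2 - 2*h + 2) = 7*h^5 + 40*h^4 - 31*h^3 + 25*h^2 - 8*h + 2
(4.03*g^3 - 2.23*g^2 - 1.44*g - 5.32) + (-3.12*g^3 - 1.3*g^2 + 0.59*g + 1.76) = 0.91*g^3 - 3.53*g^2 - 0.85*g - 3.56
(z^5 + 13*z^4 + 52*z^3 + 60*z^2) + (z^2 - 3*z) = z^5 + 13*z^4 + 52*z^3 + 61*z^2 - 3*z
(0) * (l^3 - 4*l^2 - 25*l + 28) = 0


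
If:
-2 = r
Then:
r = -2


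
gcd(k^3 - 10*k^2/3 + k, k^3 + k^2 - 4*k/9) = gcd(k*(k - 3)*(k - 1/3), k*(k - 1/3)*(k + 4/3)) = k^2 - k/3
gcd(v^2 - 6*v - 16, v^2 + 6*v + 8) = v + 2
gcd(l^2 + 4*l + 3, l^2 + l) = l + 1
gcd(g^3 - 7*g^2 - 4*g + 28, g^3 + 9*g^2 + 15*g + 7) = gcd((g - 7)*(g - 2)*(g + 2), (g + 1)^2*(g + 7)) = 1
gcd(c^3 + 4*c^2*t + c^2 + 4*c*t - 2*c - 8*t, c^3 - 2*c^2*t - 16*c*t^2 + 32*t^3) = c + 4*t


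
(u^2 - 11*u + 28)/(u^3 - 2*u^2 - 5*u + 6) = (u^2 - 11*u + 28)/(u^3 - 2*u^2 - 5*u + 6)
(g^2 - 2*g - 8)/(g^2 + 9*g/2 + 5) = 2*(g - 4)/(2*g + 5)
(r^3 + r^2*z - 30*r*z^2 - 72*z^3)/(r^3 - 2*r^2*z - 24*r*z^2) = (r + 3*z)/r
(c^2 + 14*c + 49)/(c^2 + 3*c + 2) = (c^2 + 14*c + 49)/(c^2 + 3*c + 2)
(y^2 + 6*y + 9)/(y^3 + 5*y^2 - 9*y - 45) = (y + 3)/(y^2 + 2*y - 15)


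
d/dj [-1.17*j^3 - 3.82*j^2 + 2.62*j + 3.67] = -3.51*j^2 - 7.64*j + 2.62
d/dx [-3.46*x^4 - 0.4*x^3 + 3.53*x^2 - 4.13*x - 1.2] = -13.84*x^3 - 1.2*x^2 + 7.06*x - 4.13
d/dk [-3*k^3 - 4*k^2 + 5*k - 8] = -9*k^2 - 8*k + 5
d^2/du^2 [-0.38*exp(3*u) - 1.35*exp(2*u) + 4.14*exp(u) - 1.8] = (-3.42*exp(2*u) - 5.4*exp(u) + 4.14)*exp(u)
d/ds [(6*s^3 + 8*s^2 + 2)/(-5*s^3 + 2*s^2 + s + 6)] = 2*(26*s^4 + 6*s^3 + 73*s^2 + 44*s - 1)/(25*s^6 - 20*s^5 - 6*s^4 - 56*s^3 + 25*s^2 + 12*s + 36)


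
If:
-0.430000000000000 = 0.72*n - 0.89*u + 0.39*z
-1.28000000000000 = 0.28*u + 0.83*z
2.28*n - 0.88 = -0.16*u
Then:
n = 0.38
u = 0.10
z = -1.58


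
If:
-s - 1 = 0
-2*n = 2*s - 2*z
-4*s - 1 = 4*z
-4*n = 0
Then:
No Solution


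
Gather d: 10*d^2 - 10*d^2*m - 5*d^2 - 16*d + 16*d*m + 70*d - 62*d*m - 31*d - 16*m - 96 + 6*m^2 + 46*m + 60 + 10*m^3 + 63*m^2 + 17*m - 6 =d^2*(5 - 10*m) + d*(23 - 46*m) + 10*m^3 + 69*m^2 + 47*m - 42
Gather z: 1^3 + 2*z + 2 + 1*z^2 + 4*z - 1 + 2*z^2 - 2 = 3*z^2 + 6*z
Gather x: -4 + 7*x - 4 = 7*x - 8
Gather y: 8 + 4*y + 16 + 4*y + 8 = 8*y + 32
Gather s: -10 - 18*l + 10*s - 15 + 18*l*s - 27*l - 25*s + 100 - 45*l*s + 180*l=135*l + s*(-27*l - 15) + 75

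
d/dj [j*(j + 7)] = 2*j + 7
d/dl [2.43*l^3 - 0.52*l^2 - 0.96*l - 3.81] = 7.29*l^2 - 1.04*l - 0.96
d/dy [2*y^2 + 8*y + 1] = 4*y + 8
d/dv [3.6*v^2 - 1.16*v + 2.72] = 7.2*v - 1.16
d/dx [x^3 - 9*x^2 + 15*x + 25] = 3*x^2 - 18*x + 15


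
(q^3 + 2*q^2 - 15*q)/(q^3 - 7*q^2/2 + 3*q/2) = 2*(q + 5)/(2*q - 1)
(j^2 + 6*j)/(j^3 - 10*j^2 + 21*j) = (j + 6)/(j^2 - 10*j + 21)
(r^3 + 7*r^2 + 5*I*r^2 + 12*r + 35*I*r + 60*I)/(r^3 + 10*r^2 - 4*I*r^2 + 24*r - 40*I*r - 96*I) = (r^2 + r*(3 + 5*I) + 15*I)/(r^2 + r*(6 - 4*I) - 24*I)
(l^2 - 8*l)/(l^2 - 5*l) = (l - 8)/(l - 5)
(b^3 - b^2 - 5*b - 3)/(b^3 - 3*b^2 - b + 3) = (b + 1)/(b - 1)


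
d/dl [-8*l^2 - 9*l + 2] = -16*l - 9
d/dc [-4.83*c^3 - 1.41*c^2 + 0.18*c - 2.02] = -14.49*c^2 - 2.82*c + 0.18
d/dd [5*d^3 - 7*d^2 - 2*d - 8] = 15*d^2 - 14*d - 2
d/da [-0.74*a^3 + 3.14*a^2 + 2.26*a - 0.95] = -2.22*a^2 + 6.28*a + 2.26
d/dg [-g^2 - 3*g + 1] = -2*g - 3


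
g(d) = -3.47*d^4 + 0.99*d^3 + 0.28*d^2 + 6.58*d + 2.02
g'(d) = -13.88*d^3 + 2.97*d^2 + 0.56*d + 6.58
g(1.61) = -5.84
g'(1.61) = -42.75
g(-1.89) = -60.38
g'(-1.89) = 109.84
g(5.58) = -3144.62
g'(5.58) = -2309.35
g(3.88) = -696.83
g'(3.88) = -757.28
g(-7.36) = -10608.12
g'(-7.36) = 5697.14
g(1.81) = -16.53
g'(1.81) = -64.98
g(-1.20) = -14.38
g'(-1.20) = 34.17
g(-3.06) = -348.10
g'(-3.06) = 430.37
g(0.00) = 2.02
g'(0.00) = 6.58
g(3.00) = -230.06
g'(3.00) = -339.77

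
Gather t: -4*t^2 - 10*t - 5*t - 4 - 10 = -4*t^2 - 15*t - 14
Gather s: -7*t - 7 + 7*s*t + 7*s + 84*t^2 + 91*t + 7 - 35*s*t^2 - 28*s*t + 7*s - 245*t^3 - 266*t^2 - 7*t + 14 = s*(-35*t^2 - 21*t + 14) - 245*t^3 - 182*t^2 + 77*t + 14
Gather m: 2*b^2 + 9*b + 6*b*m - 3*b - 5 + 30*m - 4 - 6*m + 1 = 2*b^2 + 6*b + m*(6*b + 24) - 8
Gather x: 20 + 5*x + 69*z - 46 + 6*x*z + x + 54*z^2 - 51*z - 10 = x*(6*z + 6) + 54*z^2 + 18*z - 36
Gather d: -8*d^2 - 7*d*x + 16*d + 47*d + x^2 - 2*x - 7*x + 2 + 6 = -8*d^2 + d*(63 - 7*x) + x^2 - 9*x + 8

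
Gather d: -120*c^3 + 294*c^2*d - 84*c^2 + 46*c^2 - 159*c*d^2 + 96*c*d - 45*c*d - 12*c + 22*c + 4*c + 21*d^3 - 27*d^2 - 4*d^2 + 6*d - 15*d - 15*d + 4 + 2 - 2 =-120*c^3 - 38*c^2 + 14*c + 21*d^3 + d^2*(-159*c - 31) + d*(294*c^2 + 51*c - 24) + 4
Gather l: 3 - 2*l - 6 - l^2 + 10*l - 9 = -l^2 + 8*l - 12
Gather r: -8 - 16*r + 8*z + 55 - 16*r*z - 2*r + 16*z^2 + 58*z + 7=r*(-16*z - 18) + 16*z^2 + 66*z + 54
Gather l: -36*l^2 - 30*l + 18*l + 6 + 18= -36*l^2 - 12*l + 24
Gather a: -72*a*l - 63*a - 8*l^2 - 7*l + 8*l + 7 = a*(-72*l - 63) - 8*l^2 + l + 7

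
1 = 1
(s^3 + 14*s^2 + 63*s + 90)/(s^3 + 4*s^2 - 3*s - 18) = (s^2 + 11*s + 30)/(s^2 + s - 6)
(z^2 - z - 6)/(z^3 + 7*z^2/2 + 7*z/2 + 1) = 2*(z - 3)/(2*z^2 + 3*z + 1)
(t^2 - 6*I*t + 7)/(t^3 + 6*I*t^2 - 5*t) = (t - 7*I)/(t*(t + 5*I))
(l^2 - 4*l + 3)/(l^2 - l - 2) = (-l^2 + 4*l - 3)/(-l^2 + l + 2)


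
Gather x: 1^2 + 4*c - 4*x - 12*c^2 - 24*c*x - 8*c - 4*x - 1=-12*c^2 - 4*c + x*(-24*c - 8)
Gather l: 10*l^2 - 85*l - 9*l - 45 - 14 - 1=10*l^2 - 94*l - 60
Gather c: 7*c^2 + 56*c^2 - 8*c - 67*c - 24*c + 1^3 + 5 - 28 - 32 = 63*c^2 - 99*c - 54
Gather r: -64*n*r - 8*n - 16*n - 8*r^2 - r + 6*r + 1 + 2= -24*n - 8*r^2 + r*(5 - 64*n) + 3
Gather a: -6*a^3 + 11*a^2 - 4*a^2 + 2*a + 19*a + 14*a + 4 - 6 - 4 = -6*a^3 + 7*a^2 + 35*a - 6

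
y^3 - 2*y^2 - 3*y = y*(y - 3)*(y + 1)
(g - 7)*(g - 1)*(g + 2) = g^3 - 6*g^2 - 9*g + 14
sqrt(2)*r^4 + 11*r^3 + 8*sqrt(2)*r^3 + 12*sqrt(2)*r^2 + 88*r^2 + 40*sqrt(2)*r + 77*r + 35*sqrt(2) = (r + 7)*(r + sqrt(2)/2)*(r + 5*sqrt(2))*(sqrt(2)*r + sqrt(2))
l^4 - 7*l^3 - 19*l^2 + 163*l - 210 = (l - 7)*(l - 3)*(l - 2)*(l + 5)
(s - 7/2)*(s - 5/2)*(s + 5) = s^3 - s^2 - 85*s/4 + 175/4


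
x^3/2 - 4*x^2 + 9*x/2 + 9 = (x/2 + 1/2)*(x - 6)*(x - 3)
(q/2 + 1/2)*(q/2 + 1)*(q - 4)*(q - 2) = q^4/4 - 3*q^3/4 - 2*q^2 + 3*q + 4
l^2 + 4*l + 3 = (l + 1)*(l + 3)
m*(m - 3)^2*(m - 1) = m^4 - 7*m^3 + 15*m^2 - 9*m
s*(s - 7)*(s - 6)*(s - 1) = s^4 - 14*s^3 + 55*s^2 - 42*s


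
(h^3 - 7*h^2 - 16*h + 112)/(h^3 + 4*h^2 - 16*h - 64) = (h - 7)/(h + 4)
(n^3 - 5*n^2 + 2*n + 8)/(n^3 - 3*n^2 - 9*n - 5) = (n^2 - 6*n + 8)/(n^2 - 4*n - 5)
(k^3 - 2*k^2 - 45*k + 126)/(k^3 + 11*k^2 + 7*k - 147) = (k - 6)/(k + 7)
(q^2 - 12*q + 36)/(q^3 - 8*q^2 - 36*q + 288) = (q - 6)/(q^2 - 2*q - 48)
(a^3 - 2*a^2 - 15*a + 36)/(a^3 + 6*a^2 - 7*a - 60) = (a - 3)/(a + 5)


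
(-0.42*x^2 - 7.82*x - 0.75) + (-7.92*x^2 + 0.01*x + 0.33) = -8.34*x^2 - 7.81*x - 0.42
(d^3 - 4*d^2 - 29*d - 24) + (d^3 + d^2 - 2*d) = 2*d^3 - 3*d^2 - 31*d - 24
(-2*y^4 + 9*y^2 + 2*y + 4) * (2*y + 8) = -4*y^5 - 16*y^4 + 18*y^3 + 76*y^2 + 24*y + 32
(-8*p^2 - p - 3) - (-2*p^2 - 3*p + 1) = -6*p^2 + 2*p - 4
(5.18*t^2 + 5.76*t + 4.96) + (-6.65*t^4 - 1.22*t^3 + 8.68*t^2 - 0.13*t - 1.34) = -6.65*t^4 - 1.22*t^3 + 13.86*t^2 + 5.63*t + 3.62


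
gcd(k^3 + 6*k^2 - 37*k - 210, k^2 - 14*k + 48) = k - 6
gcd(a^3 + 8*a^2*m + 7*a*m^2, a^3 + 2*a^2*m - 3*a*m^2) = a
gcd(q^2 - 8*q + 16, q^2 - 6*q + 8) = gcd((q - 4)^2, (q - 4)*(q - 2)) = q - 4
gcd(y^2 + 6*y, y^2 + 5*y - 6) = y + 6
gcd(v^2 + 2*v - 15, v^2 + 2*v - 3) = 1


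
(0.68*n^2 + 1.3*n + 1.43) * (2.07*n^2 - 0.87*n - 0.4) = 1.4076*n^4 + 2.0994*n^3 + 1.5571*n^2 - 1.7641*n - 0.572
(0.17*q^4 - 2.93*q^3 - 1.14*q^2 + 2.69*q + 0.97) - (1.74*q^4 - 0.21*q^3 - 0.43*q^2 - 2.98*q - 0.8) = -1.57*q^4 - 2.72*q^3 - 0.71*q^2 + 5.67*q + 1.77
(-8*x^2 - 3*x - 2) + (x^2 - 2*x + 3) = -7*x^2 - 5*x + 1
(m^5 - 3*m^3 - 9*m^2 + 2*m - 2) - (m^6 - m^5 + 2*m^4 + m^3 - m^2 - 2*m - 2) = -m^6 + 2*m^5 - 2*m^4 - 4*m^3 - 8*m^2 + 4*m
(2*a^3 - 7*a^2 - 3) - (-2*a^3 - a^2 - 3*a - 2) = 4*a^3 - 6*a^2 + 3*a - 1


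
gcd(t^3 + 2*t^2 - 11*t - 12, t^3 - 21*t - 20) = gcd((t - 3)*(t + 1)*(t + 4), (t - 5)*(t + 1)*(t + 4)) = t^2 + 5*t + 4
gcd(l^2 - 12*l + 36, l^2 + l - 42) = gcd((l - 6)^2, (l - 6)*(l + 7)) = l - 6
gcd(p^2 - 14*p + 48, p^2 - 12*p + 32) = p - 8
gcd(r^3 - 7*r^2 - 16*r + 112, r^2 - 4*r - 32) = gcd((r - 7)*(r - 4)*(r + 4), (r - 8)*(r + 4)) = r + 4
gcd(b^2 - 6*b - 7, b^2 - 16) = 1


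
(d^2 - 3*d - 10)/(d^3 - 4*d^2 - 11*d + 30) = (d + 2)/(d^2 + d - 6)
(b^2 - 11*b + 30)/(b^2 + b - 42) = (b - 5)/(b + 7)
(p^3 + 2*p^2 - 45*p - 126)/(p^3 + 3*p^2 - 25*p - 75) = (p^2 - p - 42)/(p^2 - 25)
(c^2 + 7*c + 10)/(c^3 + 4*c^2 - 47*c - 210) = (c + 2)/(c^2 - c - 42)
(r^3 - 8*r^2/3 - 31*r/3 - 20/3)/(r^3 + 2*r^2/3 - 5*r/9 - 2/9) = 3*(3*r^2 - 11*r - 20)/(9*r^2 - 3*r - 2)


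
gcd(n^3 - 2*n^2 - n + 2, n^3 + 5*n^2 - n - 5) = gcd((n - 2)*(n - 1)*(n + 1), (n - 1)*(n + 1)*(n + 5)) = n^2 - 1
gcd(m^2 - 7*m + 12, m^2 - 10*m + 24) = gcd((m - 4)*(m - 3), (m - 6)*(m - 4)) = m - 4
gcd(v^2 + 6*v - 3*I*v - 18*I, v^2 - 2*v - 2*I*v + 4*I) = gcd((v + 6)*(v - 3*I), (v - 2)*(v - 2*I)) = 1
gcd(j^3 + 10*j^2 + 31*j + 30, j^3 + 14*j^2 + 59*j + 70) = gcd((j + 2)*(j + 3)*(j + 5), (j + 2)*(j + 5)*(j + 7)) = j^2 + 7*j + 10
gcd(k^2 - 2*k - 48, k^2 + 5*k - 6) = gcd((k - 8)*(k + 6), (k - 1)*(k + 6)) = k + 6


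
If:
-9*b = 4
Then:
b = -4/9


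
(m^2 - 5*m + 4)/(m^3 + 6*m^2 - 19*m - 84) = (m - 1)/(m^2 + 10*m + 21)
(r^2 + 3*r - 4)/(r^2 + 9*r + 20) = (r - 1)/(r + 5)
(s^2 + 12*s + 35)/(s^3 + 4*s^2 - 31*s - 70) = (s + 5)/(s^2 - 3*s - 10)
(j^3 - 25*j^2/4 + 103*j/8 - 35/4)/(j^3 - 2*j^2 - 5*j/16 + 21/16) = 2*(2*j^2 - 9*j + 10)/(4*j^2 - j - 3)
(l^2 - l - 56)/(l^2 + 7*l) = (l - 8)/l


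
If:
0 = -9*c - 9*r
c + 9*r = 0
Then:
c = 0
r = 0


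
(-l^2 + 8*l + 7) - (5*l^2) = -6*l^2 + 8*l + 7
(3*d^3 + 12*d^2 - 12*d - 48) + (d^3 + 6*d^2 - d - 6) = 4*d^3 + 18*d^2 - 13*d - 54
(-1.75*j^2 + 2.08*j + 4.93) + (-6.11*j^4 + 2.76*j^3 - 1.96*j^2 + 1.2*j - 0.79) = -6.11*j^4 + 2.76*j^3 - 3.71*j^2 + 3.28*j + 4.14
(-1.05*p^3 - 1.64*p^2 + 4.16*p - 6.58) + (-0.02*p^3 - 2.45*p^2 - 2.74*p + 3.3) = -1.07*p^3 - 4.09*p^2 + 1.42*p - 3.28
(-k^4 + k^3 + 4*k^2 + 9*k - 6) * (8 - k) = k^5 - 9*k^4 + 4*k^3 + 23*k^2 + 78*k - 48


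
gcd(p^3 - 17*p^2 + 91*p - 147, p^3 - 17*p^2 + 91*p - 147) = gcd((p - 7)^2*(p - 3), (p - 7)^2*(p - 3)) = p^3 - 17*p^2 + 91*p - 147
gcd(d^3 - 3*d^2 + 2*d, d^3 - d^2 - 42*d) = d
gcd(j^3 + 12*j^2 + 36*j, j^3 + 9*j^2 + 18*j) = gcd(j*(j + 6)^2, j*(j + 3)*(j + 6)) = j^2 + 6*j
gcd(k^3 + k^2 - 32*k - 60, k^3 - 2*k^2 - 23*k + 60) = k + 5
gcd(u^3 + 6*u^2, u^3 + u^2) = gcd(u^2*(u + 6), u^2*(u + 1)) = u^2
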